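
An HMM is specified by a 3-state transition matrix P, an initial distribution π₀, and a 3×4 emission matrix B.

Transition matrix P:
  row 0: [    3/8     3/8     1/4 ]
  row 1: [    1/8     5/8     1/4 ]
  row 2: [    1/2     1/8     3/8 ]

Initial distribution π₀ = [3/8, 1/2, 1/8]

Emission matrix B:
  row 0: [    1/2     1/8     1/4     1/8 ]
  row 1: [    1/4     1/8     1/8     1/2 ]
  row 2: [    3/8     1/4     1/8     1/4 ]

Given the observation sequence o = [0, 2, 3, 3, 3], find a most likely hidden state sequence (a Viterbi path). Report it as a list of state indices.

t=0: δ = [1.875e-01, 1.250e-01, 4.688e-02]  (obs o_0=0)
t=1: δ = [1.758e-02, 9.766e-03, 5.859e-03]  ψ = [0, 1, 0]  (obs o_1=2)
t=2: δ = [8.240e-04, 3.296e-03, 1.099e-03]  ψ = [0, 0, 0]  (obs o_2=3)
t=3: δ = [6.866e-05, 1.030e-03, 2.060e-04]  ψ = [2, 1, 1]  (obs o_3=3)
t=4: δ = [1.609e-05, 3.219e-04, 6.437e-05]  ψ = [1, 1, 1]  (obs o_4=3)
backtrack: best end state = 1; path = [0, 0, 1, 1, 1]

path = [0, 0, 1, 1, 1]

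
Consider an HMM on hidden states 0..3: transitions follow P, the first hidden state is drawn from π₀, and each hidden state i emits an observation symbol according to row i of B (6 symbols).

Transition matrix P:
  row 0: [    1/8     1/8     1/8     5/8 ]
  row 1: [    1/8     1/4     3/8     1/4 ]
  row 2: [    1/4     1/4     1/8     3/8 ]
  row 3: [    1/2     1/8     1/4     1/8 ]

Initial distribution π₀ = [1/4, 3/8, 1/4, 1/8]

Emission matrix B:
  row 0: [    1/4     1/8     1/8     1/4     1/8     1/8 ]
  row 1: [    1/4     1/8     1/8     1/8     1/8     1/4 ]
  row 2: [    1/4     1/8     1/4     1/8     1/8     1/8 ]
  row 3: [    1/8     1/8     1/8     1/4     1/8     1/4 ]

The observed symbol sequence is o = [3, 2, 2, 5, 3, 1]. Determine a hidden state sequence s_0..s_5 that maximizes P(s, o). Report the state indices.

path = [0, 3, 0, 3, 0, 3]

t=0: δ = [6.250e-02, 4.688e-02, 3.125e-02, 3.125e-02]  (obs o_0=3)
t=1: δ = [1.953e-03, 1.465e-03, 4.395e-03, 4.883e-03]  ψ = [3, 1, 1, 0]  (obs o_1=2)
t=2: δ = [3.052e-04, 1.373e-04, 3.052e-04, 2.060e-04]  ψ = [3, 2, 3, 2]  (obs o_2=2)
t=3: δ = [1.287e-05, 1.907e-05, 6.437e-06, 4.768e-05]  ψ = [3, 2, 1, 0]  (obs o_3=5)
t=4: δ = [5.960e-06, 7.451e-07, 1.490e-06, 2.012e-06]  ψ = [3, 3, 3, 0]  (obs o_4=3)
t=5: δ = [1.257e-07, 9.313e-08, 9.313e-08, 4.657e-07]  ψ = [3, 0, 0, 0]  (obs o_5=1)
backtrack: best end state = 3; path = [0, 3, 0, 3, 0, 3]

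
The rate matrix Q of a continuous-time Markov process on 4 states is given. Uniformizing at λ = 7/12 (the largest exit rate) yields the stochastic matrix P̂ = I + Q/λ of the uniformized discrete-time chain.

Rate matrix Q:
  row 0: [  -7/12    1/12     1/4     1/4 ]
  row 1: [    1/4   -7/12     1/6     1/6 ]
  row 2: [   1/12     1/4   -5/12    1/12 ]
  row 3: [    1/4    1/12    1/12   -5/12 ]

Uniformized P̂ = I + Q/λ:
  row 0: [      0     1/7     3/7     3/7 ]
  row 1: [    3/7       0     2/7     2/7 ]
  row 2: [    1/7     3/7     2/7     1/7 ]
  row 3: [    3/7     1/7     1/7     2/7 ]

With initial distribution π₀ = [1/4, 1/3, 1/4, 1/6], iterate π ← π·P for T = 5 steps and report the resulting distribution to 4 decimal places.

π = [0.2442, 0.1953, 0.2802, 0.2802]

t=0: π = [0.2500, 0.3333, 0.2500, 0.1667]
t=1: π = [0.2500, 0.1667, 0.2976, 0.2857]
t=2: π = [0.2364, 0.2041, 0.2806, 0.2789]
t=3: π = [0.2471, 0.1939, 0.2796, 0.2794]
t=4: π = [0.2428, 0.1951, 0.2811, 0.2811]
t=5: π = [0.2442, 0.1953, 0.2802, 0.2802]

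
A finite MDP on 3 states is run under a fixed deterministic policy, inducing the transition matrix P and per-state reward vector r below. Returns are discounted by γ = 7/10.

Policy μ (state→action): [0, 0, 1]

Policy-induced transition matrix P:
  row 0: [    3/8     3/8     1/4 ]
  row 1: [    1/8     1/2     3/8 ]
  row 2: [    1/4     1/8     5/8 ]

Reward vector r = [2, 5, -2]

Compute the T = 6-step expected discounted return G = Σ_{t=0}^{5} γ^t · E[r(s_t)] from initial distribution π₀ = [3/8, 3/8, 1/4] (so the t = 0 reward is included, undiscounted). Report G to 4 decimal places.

t=0: π = [0.3750, 0.3750, 0.2500], E[r] = 2.1250, γ^t·E[r] = 2.125000, running G = 2.125000
t=1: π = [0.2500, 0.3594, 0.3906], E[r] = 1.5156, γ^t·E[r] = 1.060938, running G = 3.185938
t=2: π = [0.2363, 0.3223, 0.4414], E[r] = 1.2012, γ^t·E[r] = 0.588574, running G = 3.774512
t=3: π = [0.2393, 0.3049, 0.4558], E[r] = 1.0916, γ^t·E[r] = 0.374403, running G = 4.148914
t=4: π = [0.2418, 0.2992, 0.4590], E[r] = 1.0613, γ^t·E[r] = 0.254820, running G = 4.403735
t=5: π = [0.2428, 0.2976, 0.4595], E[r] = 1.0548, γ^t·E[r] = 0.177272, running G = 4.581007

G = 4.5810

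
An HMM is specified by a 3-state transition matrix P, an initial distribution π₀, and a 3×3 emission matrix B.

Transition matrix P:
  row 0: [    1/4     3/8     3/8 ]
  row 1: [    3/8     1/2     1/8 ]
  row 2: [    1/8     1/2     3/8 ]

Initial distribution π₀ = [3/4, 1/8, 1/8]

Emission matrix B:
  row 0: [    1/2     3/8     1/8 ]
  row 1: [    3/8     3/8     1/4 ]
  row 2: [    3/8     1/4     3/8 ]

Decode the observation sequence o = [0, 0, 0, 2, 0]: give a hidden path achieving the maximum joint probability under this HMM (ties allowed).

path = [0, 1, 0, 2, 1]

t=0: δ = [3.750e-01, 4.688e-02, 4.688e-02]  (obs o_0=0)
t=1: δ = [4.688e-02, 5.273e-02, 5.273e-02]  ψ = [0, 0, 0]  (obs o_1=0)
t=2: δ = [9.888e-03, 9.888e-03, 7.416e-03]  ψ = [1, 1, 2]  (obs o_2=0)
t=3: δ = [4.635e-04, 1.236e-03, 1.390e-03]  ψ = [1, 1, 0]  (obs o_3=2)
t=4: δ = [2.317e-04, 2.607e-04, 1.955e-04]  ψ = [1, 2, 2]  (obs o_4=0)
backtrack: best end state = 1; path = [0, 1, 0, 2, 1]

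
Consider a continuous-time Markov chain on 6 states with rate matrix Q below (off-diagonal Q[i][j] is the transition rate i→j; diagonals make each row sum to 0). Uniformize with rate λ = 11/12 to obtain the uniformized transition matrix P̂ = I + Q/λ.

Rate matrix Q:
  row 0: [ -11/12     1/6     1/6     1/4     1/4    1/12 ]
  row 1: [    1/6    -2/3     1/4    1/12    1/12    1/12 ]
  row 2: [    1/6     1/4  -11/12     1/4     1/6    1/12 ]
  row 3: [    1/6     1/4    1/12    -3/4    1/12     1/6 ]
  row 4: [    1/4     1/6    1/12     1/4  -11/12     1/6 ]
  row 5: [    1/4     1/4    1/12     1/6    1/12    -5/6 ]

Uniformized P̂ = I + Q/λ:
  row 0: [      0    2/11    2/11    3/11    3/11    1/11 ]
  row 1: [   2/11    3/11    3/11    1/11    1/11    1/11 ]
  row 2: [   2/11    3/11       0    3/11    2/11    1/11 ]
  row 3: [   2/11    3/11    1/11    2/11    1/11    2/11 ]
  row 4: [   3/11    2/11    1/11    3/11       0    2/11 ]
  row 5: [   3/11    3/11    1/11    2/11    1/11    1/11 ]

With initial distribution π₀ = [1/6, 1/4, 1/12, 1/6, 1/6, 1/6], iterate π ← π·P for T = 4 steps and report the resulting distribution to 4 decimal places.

t=0: π = [0.1667, 0.2500, 0.0833, 0.1667, 0.1667, 0.1667]
t=1: π = [0.1818, 0.2424, 0.1439, 0.1970, 0.1136, 0.1212]
t=2: π = [0.1701, 0.2459, 0.1384, 0.1997, 0.1267, 0.1191]
t=3: π = [0.1732, 0.2457, 0.1385, 0.1990, 0.1229, 0.1206]
t=4: π = [0.1725, 0.2458, 0.1387, 0.1990, 0.1238, 0.1202]

π = [0.1725, 0.2458, 0.1387, 0.1990, 0.1238, 0.1202]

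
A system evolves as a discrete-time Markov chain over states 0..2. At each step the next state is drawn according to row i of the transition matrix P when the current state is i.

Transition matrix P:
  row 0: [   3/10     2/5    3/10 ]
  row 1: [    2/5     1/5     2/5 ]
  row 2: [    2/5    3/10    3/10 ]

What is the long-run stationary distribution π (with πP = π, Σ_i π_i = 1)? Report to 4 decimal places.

π = [0.3636, 0.3058, 0.3306]

Balance equations π_j = Σ_i π_i·P[i][j]:
  π_0 = 3/10·π_0 + 2/5·π_1 + 2/5·π_2
  π_1 = 2/5·π_0 + 1/5·π_1 + 3/10·π_2
  normalize: π_0 + π_1 + π_2 = 1
Solving the linear system gives exactly π = [4/11, 37/121, 40/121].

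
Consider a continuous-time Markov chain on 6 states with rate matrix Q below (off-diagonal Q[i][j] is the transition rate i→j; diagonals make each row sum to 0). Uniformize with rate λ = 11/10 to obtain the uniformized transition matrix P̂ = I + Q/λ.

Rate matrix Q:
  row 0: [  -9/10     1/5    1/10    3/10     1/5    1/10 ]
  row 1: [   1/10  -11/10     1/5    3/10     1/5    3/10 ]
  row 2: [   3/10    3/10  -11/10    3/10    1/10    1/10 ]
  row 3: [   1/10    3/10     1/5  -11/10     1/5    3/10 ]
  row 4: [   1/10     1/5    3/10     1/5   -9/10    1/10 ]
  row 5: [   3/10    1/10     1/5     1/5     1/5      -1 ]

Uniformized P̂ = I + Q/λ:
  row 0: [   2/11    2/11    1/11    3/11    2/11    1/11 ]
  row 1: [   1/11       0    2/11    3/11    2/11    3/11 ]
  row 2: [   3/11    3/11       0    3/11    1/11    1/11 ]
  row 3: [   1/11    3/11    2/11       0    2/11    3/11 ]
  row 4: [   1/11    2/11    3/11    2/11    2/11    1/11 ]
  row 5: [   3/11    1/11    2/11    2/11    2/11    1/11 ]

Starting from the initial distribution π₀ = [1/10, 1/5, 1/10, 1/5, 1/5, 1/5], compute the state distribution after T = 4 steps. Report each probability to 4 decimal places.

t=0: π = [0.1000, 0.2000, 0.1000, 0.2000, 0.2000, 0.2000]
t=1: π = [0.1545, 0.1545, 0.1727, 0.1818, 0.1727, 0.1636]
t=2: π = [0.1661, 0.1711, 0.1521, 0.1926, 0.1661, 0.1521]
t=3: π = [0.1613, 0.1682, 0.1542, 0.1913, 0.1680, 0.1570]
t=4: π = [0.1622, 0.1684, 0.1544, 0.1910, 0.1678, 0.1563]

π = [0.1622, 0.1684, 0.1544, 0.1910, 0.1678, 0.1563]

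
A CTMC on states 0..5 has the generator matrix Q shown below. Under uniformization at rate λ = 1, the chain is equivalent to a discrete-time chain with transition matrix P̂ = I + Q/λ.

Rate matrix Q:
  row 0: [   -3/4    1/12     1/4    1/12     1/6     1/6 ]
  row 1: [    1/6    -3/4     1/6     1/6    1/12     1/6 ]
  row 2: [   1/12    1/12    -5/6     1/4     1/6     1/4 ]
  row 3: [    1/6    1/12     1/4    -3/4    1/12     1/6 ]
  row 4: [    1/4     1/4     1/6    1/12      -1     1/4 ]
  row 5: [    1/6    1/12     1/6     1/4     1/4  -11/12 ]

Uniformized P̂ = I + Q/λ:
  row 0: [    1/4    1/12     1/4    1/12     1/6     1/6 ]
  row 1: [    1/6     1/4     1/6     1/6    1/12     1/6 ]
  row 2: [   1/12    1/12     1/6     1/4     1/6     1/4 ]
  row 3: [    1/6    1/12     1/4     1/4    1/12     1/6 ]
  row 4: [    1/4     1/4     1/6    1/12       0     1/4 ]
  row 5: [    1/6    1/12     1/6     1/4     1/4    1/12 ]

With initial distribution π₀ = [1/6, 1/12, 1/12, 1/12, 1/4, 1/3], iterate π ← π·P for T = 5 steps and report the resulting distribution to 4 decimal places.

t=0: π = [0.1667, 0.0833, 0.0833, 0.0833, 0.2500, 0.3333]
t=1: π = [0.1944, 0.1389, 0.1875, 0.1736, 0.1389, 0.1667]
t=2: π = [0.1788, 0.1296, 0.1973, 0.1829, 0.1314, 0.1800]
t=3: π = [0.1761, 0.1268, 0.1968, 0.1875, 0.1337, 0.1791]
t=4: π = [0.1761, 0.1268, 0.1970, 0.1878, 0.1331, 0.1793]
t=5: π = [0.1760, 0.1266, 0.1970, 0.1879, 0.1332, 0.1792]

π = [0.1760, 0.1266, 0.1970, 0.1879, 0.1332, 0.1792]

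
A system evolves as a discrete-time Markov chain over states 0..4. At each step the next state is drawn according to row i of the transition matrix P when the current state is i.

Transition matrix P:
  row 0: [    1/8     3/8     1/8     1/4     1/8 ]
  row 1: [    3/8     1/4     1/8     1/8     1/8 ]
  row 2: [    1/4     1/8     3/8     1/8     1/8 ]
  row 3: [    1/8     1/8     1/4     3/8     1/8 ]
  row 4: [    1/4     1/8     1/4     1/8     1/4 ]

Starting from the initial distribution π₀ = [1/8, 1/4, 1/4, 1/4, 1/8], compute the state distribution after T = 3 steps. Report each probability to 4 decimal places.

π = [0.2229, 0.2056, 0.2251, 0.2036, 0.1428]

t=0: π = [0.1250, 0.2500, 0.2500, 0.2500, 0.1250]
t=1: π = [0.2344, 0.1875, 0.2344, 0.2031, 0.1406]
t=2: π = [0.2188, 0.2070, 0.2266, 0.2051, 0.1426]
t=3: π = [0.2229, 0.2056, 0.2251, 0.2036, 0.1428]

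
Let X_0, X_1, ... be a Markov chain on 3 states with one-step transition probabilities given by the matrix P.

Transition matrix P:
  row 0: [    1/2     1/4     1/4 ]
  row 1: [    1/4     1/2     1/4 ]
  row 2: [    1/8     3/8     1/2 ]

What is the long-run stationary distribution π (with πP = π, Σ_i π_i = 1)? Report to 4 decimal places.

π = [0.2778, 0.3889, 0.3333]

Balance equations π_j = Σ_i π_i·P[i][j]:
  π_0 = 1/2·π_0 + 1/4·π_1 + 1/8·π_2
  π_1 = 1/4·π_0 + 1/2·π_1 + 3/8·π_2
  normalize: π_0 + π_1 + π_2 = 1
Solving the linear system gives exactly π = [5/18, 7/18, 1/3].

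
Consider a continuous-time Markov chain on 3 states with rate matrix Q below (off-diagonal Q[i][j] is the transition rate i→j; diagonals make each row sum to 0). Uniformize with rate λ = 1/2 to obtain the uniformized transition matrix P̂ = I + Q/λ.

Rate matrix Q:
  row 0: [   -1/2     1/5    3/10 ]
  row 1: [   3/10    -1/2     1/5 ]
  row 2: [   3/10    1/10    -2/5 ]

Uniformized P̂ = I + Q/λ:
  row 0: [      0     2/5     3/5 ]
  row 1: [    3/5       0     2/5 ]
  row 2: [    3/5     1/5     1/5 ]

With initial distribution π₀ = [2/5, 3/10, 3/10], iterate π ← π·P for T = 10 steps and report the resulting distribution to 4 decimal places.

t=0: π = [0.4000, 0.3000, 0.3000]
t=1: π = [0.3600, 0.2200, 0.4200]
t=2: π = [0.3840, 0.2280, 0.3880]
t=3: π = [0.3696, 0.2312, 0.3992]
t=4: π = [0.3782, 0.2277, 0.3941]
t=5: π = [0.3731, 0.2301, 0.3968]
t=6: π = [0.3762, 0.2286, 0.3952]
t=7: π = [0.3743, 0.2295, 0.3962]
t=8: π = [0.3754, 0.2290, 0.3956]
t=9: π = [0.3747, 0.2293, 0.3960]
t=10: π = [0.3752, 0.2291, 0.3958]

π = [0.3752, 0.2291, 0.3958]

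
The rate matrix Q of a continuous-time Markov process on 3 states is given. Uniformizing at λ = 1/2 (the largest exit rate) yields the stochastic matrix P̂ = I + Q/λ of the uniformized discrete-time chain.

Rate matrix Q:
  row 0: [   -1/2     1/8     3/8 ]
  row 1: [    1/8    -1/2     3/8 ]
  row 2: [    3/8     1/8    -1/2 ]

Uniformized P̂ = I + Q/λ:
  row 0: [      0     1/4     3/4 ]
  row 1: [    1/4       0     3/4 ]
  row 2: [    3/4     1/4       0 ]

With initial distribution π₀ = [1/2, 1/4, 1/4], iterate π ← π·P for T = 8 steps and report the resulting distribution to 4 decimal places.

t=0: π = [0.5000, 0.2500, 0.2500]
t=1: π = [0.2500, 0.1875, 0.5625]
t=2: π = [0.4688, 0.2031, 0.3281]
t=3: π = [0.2969, 0.1992, 0.5039]
t=4: π = [0.4277, 0.2002, 0.3721]
t=5: π = [0.3291, 0.2000, 0.4709]
t=6: π = [0.4032, 0.2000, 0.3968]
t=7: π = [0.3476, 0.2000, 0.4524]
t=8: π = [0.3893, 0.2000, 0.4107]

π = [0.3893, 0.2000, 0.4107]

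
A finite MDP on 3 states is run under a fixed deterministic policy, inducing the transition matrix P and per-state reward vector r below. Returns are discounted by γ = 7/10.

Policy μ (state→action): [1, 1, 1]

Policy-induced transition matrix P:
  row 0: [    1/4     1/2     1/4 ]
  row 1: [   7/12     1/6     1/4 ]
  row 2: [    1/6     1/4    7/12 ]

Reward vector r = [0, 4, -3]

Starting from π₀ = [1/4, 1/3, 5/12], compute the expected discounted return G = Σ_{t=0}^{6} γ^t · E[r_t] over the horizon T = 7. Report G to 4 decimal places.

t=0: π = [0.2500, 0.3333, 0.4167], E[r] = 0.0833, γ^t·E[r] = 0.083333, running G = 0.083333
t=1: π = [0.3264, 0.2847, 0.3889], E[r] = -0.0278, γ^t·E[r] = -0.019444, running G = 0.063889
t=2: π = [0.3125, 0.3079, 0.3796], E[r] = 0.0926, γ^t·E[r] = 0.045370, running G = 0.109259
t=3: π = [0.3210, 0.3025, 0.3765], E[r] = 0.0802, γ^t·E[r] = 0.027525, running G = 0.136784
t=4: π = [0.3194, 0.3050, 0.3755], E[r] = 0.0936, γ^t·E[r] = 0.022478, running G = 0.159262
t=5: π = [0.3204, 0.3044, 0.3752], E[r] = 0.0922, γ^t·E[r] = 0.015504, running G = 0.174767
t=6: π = [0.3202, 0.3047, 0.3751], E[r] = 0.0937, γ^t·E[r] = 0.011028, running G = 0.185795

G = 0.1858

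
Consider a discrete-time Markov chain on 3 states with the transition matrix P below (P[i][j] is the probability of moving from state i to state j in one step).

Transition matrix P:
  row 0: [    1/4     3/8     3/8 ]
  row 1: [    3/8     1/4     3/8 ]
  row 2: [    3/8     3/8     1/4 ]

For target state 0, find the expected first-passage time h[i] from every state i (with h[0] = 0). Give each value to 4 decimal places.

First-step conditioning: h[0] = 0; for i ≠ 0, h[i] = 1 + Σ_k P[i][k]·h[k].
  h[1] = 1 + 1/4·h[1] + 3/8·h[2]
  h[2] = 1 + 3/8·h[1] + 1/4·h[2]
Solving the 2×2 linear system over states ≠ 0 gives exactly h = [0, 8/3, 8/3] (h[0] = 0 is the target).

h = [0.0000, 2.6667, 2.6667]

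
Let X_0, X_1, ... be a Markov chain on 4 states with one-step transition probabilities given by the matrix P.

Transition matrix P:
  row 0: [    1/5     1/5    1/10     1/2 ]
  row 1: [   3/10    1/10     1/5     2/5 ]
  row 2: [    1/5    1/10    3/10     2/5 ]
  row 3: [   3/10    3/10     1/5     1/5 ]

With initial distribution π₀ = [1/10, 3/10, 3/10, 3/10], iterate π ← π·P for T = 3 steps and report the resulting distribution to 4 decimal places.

t=0: π = [0.1000, 0.3000, 0.3000, 0.3000]
t=1: π = [0.2600, 0.1700, 0.2200, 0.3500]
t=2: π = [0.2520, 0.1960, 0.1960, 0.3560]
t=3: π = [0.2552, 0.1964, 0.1944, 0.3540]

π = [0.2552, 0.1964, 0.1944, 0.3540]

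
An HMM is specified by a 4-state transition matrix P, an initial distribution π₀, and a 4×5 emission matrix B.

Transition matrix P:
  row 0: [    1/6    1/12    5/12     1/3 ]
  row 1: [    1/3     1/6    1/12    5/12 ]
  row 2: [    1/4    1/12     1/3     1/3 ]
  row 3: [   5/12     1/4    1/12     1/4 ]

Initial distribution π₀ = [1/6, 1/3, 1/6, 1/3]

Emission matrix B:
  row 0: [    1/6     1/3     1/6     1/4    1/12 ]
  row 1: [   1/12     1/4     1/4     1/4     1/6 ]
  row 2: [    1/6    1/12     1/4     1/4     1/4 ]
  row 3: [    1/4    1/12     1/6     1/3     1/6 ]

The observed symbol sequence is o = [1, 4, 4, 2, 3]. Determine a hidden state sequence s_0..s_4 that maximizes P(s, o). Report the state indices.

path = [0, 2, 2, 2, 3]

t=0: δ = [5.556e-02, 8.333e-02, 1.389e-02, 2.778e-02]  (obs o_0=1)
t=1: δ = [2.315e-03, 2.315e-03, 5.787e-03, 5.787e-03]  ψ = [1, 1, 0, 1]  (obs o_1=4)
t=2: δ = [2.009e-04, 2.411e-04, 4.823e-04, 3.215e-04]  ψ = [3, 3, 2, 2]  (obs o_2=4)
t=3: δ = [2.233e-05, 2.009e-05, 4.019e-05, 2.679e-05]  ψ = [3, 3, 2, 2]  (obs o_3=2)
t=4: δ = [2.791e-06, 1.674e-06, 3.349e-06, 4.465e-06]  ψ = [3, 3, 2, 2]  (obs o_4=3)
backtrack: best end state = 3; path = [0, 2, 2, 2, 3]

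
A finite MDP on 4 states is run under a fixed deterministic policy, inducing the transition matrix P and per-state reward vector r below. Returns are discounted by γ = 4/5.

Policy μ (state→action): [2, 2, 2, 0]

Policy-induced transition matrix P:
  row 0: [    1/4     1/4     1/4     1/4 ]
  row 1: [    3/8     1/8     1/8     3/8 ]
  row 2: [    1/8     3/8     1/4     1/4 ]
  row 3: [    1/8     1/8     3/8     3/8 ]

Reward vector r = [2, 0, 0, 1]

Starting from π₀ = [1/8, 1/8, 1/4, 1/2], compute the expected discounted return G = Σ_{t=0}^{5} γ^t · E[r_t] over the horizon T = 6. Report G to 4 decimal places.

G = 2.6498

t=0: π = [0.1250, 0.1250, 0.2500, 0.5000], E[r] = 0.7500, γ^t·E[r] = 0.750000, running G = 0.750000
t=1: π = [0.1719, 0.2031, 0.2969, 0.3281], E[r] = 0.6719, γ^t·E[r] = 0.537500, running G = 1.287500
t=2: π = [0.1973, 0.2207, 0.2656, 0.3164], E[r] = 0.7109, γ^t·E[r] = 0.455000, running G = 1.742500
t=3: π = [0.2048, 0.2161, 0.2620, 0.3171], E[r] = 0.7268, γ^t·E[r] = 0.372125, running G = 2.114625
t=4: π = [0.2046, 0.2161, 0.2626, 0.3167], E[r] = 0.7259, γ^t·E[r] = 0.297325, running G = 2.411950
t=5: π = [0.2046, 0.2162, 0.2626, 0.3166], E[r] = 0.7258, γ^t·E[r] = 0.237829, running G = 2.649779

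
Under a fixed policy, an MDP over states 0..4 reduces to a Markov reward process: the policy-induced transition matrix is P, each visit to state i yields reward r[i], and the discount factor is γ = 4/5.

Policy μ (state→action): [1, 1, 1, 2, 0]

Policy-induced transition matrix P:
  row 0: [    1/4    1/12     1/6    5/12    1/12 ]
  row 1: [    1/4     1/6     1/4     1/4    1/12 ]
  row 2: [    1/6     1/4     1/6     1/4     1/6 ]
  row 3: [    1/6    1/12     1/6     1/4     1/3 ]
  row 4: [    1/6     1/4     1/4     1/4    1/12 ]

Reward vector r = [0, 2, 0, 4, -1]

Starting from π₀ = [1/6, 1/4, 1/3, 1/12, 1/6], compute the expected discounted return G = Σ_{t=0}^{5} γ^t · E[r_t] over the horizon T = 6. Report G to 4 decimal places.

G = 4.1582

t=0: π = [0.1667, 0.2500, 0.3333, 0.0833, 0.1667], E[r] = 0.6667, γ^t·E[r] = 0.666667, running G = 0.666667
t=1: π = [0.2014, 0.1875, 0.2014, 0.2778, 0.1319], E[r] = 1.3542, γ^t·E[r] = 1.083333, running G = 1.750000
t=2: π = [0.1991, 0.1545, 0.1933, 0.2836, 0.1696], E[r] = 1.2737, γ^t·E[r] = 0.815185, running G = 2.565185
t=3: π = [0.1961, 0.1567, 0.1937, 0.2832, 0.1703], E[r] = 1.2758, γ^t·E[r] = 0.653185, running G = 3.218370
t=4: π = [0.1961, 0.1571, 0.1939, 0.2827, 0.1703], E[r] = 1.2746, γ^t·E[r] = 0.522077, running G = 3.740448
t=5: π = [0.1961, 0.1571, 0.1939, 0.2827, 0.1702], E[r] = 1.2748, γ^t·E[r] = 0.417721, running G = 4.158169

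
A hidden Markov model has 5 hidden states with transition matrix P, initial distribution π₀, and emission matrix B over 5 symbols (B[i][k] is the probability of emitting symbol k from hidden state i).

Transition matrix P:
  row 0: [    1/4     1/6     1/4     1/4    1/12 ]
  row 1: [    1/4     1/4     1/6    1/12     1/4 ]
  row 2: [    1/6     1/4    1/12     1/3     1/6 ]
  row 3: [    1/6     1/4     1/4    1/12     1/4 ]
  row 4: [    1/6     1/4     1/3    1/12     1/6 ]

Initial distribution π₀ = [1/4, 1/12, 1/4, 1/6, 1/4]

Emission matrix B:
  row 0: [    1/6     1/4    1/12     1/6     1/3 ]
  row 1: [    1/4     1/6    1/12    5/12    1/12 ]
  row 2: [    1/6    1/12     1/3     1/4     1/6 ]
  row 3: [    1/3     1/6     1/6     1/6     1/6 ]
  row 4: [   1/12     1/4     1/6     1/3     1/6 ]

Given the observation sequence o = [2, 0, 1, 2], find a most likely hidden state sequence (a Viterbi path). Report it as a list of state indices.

t=0: δ = [2.083e-02, 6.944e-03, 8.333e-02, 2.778e-02, 4.167e-02]  (obs o_0=2)
t=1: δ = [2.315e-03, 5.208e-03, 2.315e-03, 9.259e-03, 1.157e-03]  ψ = [2, 2, 4, 2, 2]  (obs o_1=0)
t=2: δ = [3.858e-04, 3.858e-04, 1.929e-04, 1.286e-04, 5.787e-04]  ψ = [3, 3, 3, 2, 3]  (obs o_2=1)
t=3: δ = [8.038e-06, 1.206e-05, 6.430e-05, 1.608e-05, 1.608e-05]  ψ = [0, 4, 4, 0, 1]  (obs o_3=2)
backtrack: best end state = 2; path = [2, 3, 4, 2]

path = [2, 3, 4, 2]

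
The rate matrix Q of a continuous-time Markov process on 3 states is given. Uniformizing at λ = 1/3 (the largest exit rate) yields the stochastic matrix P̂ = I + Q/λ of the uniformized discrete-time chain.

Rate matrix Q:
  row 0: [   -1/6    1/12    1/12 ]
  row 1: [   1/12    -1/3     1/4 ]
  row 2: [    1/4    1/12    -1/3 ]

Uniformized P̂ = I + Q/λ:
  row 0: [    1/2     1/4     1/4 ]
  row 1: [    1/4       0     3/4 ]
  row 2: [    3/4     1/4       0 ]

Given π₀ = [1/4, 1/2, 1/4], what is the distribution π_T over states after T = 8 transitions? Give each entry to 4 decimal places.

π = [0.5201, 0.2000, 0.2799]

t=0: π = [0.2500, 0.5000, 0.2500]
t=1: π = [0.4375, 0.1250, 0.4375]
t=2: π = [0.5781, 0.2188, 0.2031]
t=3: π = [0.4961, 0.1953, 0.3086]
t=4: π = [0.5283, 0.2012, 0.2705]
t=5: π = [0.5173, 0.1997, 0.2830]
t=6: π = [0.5208, 0.2001, 0.2791]
t=7: π = [0.5198, 0.2000, 0.2803]
t=8: π = [0.5201, 0.2000, 0.2799]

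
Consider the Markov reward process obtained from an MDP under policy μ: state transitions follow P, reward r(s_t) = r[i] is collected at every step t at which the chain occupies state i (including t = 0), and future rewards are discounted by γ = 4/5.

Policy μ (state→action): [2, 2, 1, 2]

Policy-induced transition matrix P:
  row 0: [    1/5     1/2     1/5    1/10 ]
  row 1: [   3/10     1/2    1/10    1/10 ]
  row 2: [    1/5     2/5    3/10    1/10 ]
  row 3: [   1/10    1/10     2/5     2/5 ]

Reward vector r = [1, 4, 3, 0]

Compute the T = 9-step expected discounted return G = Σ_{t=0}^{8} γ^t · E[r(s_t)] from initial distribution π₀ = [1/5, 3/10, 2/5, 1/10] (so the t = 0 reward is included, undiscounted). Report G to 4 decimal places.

t=0: π = [0.2000, 0.3000, 0.4000, 0.1000], E[r] = 2.6000, γ^t·E[r] = 2.600000, running G = 2.600000
t=1: π = [0.2200, 0.4200, 0.2300, 0.1300], E[r] = 2.5900, γ^t·E[r] = 2.072000, running G = 4.672000
t=2: π = [0.2290, 0.4250, 0.2070, 0.1390], E[r] = 2.5500, γ^t·E[r] = 1.632000, running G = 6.304000
t=3: π = [0.2286, 0.4237, 0.2060, 0.1417], E[r] = 2.5414, γ^t·E[r] = 1.301197, running G = 7.605197
t=4: π = [0.2282, 0.4227, 0.2066, 0.1425], E[r] = 2.5388, γ^t·E[r] = 1.039888, running G = 8.645085
t=5: π = [0.2280, 0.4223, 0.2069, 0.1428], E[r] = 2.5380, γ^t·E[r] = 0.831664, running G = 9.476749
t=6: π = [0.2280, 0.4222, 0.2070, 0.1428], E[r] = 2.5378, γ^t·E[r] = 0.665273, running G = 10.142023
t=7: π = [0.2279, 0.4222, 0.2070, 0.1428], E[r] = 2.5377, γ^t·E[r] = 0.532205, running G = 10.674227
t=8: π = [0.2279, 0.4222, 0.2071, 0.1429], E[r] = 2.5377, γ^t·E[r] = 0.425760, running G = 11.099987

G = 11.1000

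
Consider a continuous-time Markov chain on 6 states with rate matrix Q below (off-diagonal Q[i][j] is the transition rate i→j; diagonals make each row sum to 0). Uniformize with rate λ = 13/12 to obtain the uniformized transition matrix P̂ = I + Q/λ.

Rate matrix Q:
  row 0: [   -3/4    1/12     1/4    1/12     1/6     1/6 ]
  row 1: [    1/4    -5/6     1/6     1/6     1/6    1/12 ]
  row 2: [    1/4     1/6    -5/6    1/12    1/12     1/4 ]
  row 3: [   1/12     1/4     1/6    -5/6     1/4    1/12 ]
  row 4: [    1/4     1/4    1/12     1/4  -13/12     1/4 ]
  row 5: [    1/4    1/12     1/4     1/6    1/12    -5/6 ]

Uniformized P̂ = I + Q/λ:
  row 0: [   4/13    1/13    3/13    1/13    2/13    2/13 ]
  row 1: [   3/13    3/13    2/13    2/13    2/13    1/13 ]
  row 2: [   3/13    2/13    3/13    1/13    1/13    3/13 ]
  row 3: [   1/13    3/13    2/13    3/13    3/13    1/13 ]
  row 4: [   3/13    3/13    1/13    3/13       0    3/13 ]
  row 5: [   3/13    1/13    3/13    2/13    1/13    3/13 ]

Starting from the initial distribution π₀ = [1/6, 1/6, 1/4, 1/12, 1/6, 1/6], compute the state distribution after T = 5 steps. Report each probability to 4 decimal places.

π = [0.2264, 0.1556, 0.1896, 0.1419, 0.1190, 0.1676]

t=0: π = [0.1667, 0.1667, 0.2500, 0.0833, 0.1667, 0.1667]
t=1: π = [0.2308, 0.1603, 0.1859, 0.1410, 0.1026, 0.1795]
t=2: π = [0.2268, 0.1534, 0.1918, 0.1405, 0.1208, 0.1667]
t=3: π = [0.2266, 0.1555, 0.1896, 0.1417, 0.1185, 0.1681]
t=4: π = [0.2264, 0.1555, 0.1897, 0.1419, 0.1190, 0.1676]
t=5: π = [0.2264, 0.1556, 0.1896, 0.1419, 0.1190, 0.1676]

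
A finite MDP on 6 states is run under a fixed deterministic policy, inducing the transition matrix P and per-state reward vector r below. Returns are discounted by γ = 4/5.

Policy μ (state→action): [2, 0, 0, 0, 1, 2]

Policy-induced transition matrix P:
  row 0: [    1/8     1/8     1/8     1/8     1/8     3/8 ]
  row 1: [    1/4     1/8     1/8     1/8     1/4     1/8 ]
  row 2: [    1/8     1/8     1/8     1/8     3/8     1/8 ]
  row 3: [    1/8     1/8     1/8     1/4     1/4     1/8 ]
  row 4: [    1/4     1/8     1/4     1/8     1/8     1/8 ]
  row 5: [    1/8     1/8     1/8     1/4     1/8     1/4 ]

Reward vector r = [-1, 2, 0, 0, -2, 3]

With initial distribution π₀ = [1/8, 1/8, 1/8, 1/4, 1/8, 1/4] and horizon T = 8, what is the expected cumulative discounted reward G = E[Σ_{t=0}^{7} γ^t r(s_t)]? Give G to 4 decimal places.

G = 1.4240

t=0: π = [0.1250, 0.1250, 0.1250, 0.2500, 0.1250, 0.2500], E[r] = 0.6250, γ^t·E[r] = 0.625000, running G = 0.625000
t=1: π = [0.1563, 0.1250, 0.1406, 0.1875, 0.2031, 0.1875], E[r] = 0.2500, γ^t·E[r] = 0.200000, running G = 0.825000
t=2: π = [0.1660, 0.1250, 0.1504, 0.1719, 0.1992, 0.1875], E[r] = 0.2480, γ^t·E[r] = 0.158750, running G = 0.983750
t=3: π = [0.1655, 0.1250, 0.1499, 0.1699, 0.1997, 0.1899], E[r] = 0.2549, γ^t·E[r] = 0.130500, running G = 1.114250
t=4: π = [0.1656, 0.1250, 0.1500, 0.1700, 0.1993, 0.1901], E[r] = 0.2561, γ^t·E[r] = 0.104900, running G = 1.219150
t=5: π = [0.1655, 0.1250, 0.1499, 0.1700, 0.1994, 0.1902], E[r] = 0.2562, γ^t·E[r] = 0.083958, running G = 1.303108
t=6: π = [0.1655, 0.1250, 0.1499, 0.1700, 0.1994, 0.1902], E[r] = 0.2562, γ^t·E[r] = 0.067164, running G = 1.370272
t=7: π = [0.1655, 0.1250, 0.1499, 0.1700, 0.1994, 0.1902], E[r] = 0.2562, γ^t·E[r] = 0.053731, running G = 1.424002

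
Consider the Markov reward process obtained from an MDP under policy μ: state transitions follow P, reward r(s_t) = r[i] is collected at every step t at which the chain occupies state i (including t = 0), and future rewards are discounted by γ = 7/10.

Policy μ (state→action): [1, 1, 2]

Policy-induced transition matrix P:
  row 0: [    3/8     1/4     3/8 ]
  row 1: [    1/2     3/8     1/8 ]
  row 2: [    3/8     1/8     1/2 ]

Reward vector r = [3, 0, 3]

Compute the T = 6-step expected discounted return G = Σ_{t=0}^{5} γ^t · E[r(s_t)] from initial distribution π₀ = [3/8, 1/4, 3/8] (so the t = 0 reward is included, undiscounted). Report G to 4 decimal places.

t=0: π = [0.3750, 0.2500, 0.3750], E[r] = 2.2500, γ^t·E[r] = 2.250000, running G = 2.250000
t=1: π = [0.4063, 0.2344, 0.3594], E[r] = 2.2969, γ^t·E[r] = 1.607813, running G = 3.857813
t=2: π = [0.4043, 0.2344, 0.3613], E[r] = 2.2969, γ^t·E[r] = 1.125469, running G = 4.983281
t=3: π = [0.4043, 0.2341, 0.3616], E[r] = 2.2976, γ^t·E[r] = 0.788079, running G = 5.771361
t=4: π = [0.4043, 0.2341, 0.3617], E[r] = 2.2978, γ^t·E[r] = 0.551700, running G = 6.323060
t=5: π = [0.4043, 0.2341, 0.3617], E[r] = 2.2978, γ^t·E[r] = 0.386199, running G = 6.709259

G = 6.7093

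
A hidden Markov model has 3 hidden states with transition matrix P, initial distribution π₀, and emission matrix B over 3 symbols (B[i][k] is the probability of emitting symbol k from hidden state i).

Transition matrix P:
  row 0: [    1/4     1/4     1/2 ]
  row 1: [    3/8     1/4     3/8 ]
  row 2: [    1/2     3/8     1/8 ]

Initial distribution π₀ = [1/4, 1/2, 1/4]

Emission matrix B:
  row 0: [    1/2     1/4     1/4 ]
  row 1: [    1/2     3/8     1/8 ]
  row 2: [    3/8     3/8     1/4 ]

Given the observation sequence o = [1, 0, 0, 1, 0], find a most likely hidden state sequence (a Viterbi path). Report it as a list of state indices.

t=0: δ = [6.250e-02, 1.875e-01, 9.375e-02]  (obs o_0=1)
t=1: δ = [3.516e-02, 2.344e-02, 2.637e-02]  ψ = [1, 1, 1]  (obs o_1=0)
t=2: δ = [6.592e-03, 4.944e-03, 6.592e-03]  ψ = [2, 2, 0]  (obs o_2=0)
t=3: δ = [8.240e-04, 9.270e-04, 1.236e-03]  ψ = [2, 2, 0]  (obs o_3=1)
t=4: δ = [3.090e-04, 2.317e-04, 1.545e-04]  ψ = [2, 2, 0]  (obs o_4=0)
backtrack: best end state = 0; path = [1, 2, 0, 2, 0]

path = [1, 2, 0, 2, 0]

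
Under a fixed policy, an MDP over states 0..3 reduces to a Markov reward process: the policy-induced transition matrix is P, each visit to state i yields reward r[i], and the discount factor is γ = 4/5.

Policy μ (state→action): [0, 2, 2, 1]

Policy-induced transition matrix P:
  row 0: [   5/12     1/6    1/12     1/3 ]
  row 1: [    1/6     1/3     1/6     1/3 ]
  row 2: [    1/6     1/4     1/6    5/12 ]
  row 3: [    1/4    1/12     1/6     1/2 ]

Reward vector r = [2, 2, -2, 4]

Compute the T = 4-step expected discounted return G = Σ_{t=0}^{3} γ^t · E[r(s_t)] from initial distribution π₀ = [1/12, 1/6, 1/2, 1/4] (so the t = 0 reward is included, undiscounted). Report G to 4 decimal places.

G = 4.8369

t=0: π = [0.0833, 0.1667, 0.5000, 0.2500], E[r] = 0.5000, γ^t·E[r] = 0.500000, running G = 0.500000
t=1: π = [0.2083, 0.2153, 0.1597, 0.4167], E[r] = 2.1944, γ^t·E[r] = 1.755556, running G = 2.255556
t=2: π = [0.2535, 0.1811, 0.1493, 0.4161], E[r] = 2.2350, γ^t·E[r] = 1.430370, running G = 3.685926
t=3: π = [0.2647, 0.1746, 0.1455, 0.4151], E[r] = 2.2481, γ^t·E[r] = 1.151012, running G = 4.836938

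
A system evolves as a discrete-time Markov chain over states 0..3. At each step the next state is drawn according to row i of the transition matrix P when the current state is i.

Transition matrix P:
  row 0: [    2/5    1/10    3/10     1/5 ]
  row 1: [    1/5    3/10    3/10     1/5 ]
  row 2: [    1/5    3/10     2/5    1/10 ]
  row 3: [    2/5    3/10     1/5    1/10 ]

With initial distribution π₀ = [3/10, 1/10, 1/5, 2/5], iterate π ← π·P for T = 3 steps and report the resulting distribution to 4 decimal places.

t=0: π = [0.3000, 0.1000, 0.2000, 0.4000]
t=1: π = [0.3400, 0.2400, 0.2800, 0.1400]
t=2: π = [0.2960, 0.2320, 0.3140, 0.1580]
t=3: π = [0.2908, 0.2408, 0.3156, 0.1528]

π = [0.2908, 0.2408, 0.3156, 0.1528]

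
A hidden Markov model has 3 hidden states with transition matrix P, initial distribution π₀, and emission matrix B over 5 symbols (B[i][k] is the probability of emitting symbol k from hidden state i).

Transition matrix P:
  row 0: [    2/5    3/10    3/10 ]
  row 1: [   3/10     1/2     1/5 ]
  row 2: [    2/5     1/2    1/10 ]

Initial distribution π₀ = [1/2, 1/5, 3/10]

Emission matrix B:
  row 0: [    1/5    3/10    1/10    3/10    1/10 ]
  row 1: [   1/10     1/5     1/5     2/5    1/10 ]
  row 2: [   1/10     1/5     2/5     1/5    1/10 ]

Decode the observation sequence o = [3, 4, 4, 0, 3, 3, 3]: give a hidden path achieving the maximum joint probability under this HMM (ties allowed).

path = [0, 0, 0, 0, 1, 1, 1]

t=0: δ = [1.500e-01, 8.000e-02, 6.000e-02]  (obs o_0=3)
t=1: δ = [6.000e-03, 4.500e-03, 4.500e-03]  ψ = [0, 0, 0]  (obs o_1=4)
t=2: δ = [2.400e-04, 2.250e-04, 1.800e-04]  ψ = [0, 1, 0]  (obs o_2=4)
t=3: δ = [1.920e-05, 1.125e-05, 7.200e-06]  ψ = [0, 1, 0]  (obs o_3=0)
t=4: δ = [2.304e-06, 2.304e-06, 1.152e-06]  ψ = [0, 0, 0]  (obs o_4=3)
t=5: δ = [2.765e-07, 4.608e-07, 1.382e-07]  ψ = [0, 1, 0]  (obs o_5=3)
t=6: δ = [4.147e-08, 9.216e-08, 1.843e-08]  ψ = [1, 1, 1]  (obs o_6=3)
backtrack: best end state = 1; path = [0, 0, 0, 0, 1, 1, 1]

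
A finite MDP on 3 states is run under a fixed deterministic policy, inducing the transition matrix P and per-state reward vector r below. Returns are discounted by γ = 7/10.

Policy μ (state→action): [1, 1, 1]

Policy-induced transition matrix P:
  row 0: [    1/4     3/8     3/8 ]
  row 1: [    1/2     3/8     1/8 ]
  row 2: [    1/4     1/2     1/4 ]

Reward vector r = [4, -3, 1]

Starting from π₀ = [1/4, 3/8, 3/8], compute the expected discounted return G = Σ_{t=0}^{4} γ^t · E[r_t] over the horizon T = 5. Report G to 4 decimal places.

G = 0.9630

t=0: π = [0.2500, 0.3750, 0.3750], E[r] = 0.2500, γ^t·E[r] = 0.250000, running G = 0.250000
t=1: π = [0.3438, 0.4219, 0.2344], E[r] = 0.3438, γ^t·E[r] = 0.240625, running G = 0.490625
t=2: π = [0.3555, 0.4043, 0.2402], E[r] = 0.4492, γ^t·E[r] = 0.220117, running G = 0.710742
t=3: π = [0.3511, 0.4050, 0.2439], E[r] = 0.4331, γ^t·E[r] = 0.148555, running G = 0.859297
t=4: π = [0.3513, 0.4055, 0.2433], E[r] = 0.4318, γ^t·E[r] = 0.103681, running G = 0.962978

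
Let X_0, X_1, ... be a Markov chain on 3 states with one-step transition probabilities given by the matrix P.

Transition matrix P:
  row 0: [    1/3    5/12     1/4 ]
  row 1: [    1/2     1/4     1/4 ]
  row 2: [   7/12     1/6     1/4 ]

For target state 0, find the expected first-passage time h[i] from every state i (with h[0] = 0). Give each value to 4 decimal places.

First-step conditioning: h[0] = 0; for i ≠ 0, h[i] = 1 + Σ_k P[i][k]·h[k].
  h[1] = 1 + 1/4·h[1] + 1/4·h[2]
  h[2] = 1 + 1/6·h[1] + 1/4·h[2]
Solving the 2×2 linear system over states ≠ 0 gives exactly h = [0, 48/25, 44/25] (h[0] = 0 is the target).

h = [0.0000, 1.9200, 1.7600]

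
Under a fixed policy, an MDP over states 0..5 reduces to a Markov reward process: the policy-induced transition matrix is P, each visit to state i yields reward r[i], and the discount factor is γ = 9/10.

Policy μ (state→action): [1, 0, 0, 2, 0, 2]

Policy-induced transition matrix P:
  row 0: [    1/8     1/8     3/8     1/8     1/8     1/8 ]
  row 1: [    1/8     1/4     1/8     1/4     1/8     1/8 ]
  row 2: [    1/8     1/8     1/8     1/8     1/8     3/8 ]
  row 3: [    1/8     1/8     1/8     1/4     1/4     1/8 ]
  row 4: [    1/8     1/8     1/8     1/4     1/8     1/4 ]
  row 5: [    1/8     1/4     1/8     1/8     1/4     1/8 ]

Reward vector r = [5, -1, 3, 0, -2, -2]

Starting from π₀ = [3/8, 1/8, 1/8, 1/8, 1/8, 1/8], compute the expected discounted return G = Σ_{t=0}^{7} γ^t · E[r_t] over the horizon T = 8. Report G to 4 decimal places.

t=0: π = [0.3750, 0.1250, 0.1250, 0.1250, 0.1250, 0.1250], E[r] = 1.6250, γ^t·E[r] = 1.625000, running G = 1.625000
t=1: π = [0.1250, 0.1563, 0.2188, 0.1719, 0.1563, 0.1719], E[r] = 0.4688, γ^t·E[r] = 0.421875, running G = 2.046875
t=2: π = [0.1250, 0.1660, 0.1563, 0.1855, 0.1680, 0.1992], E[r] = 0.1934, γ^t·E[r] = 0.156621, running G = 2.203496
t=3: π = [0.1250, 0.1707, 0.1563, 0.1899, 0.1731, 0.1851], E[r] = 0.2068, γ^t·E[r] = 0.150748, running G = 2.354244
t=4: π = [0.1250, 0.1695, 0.1563, 0.1917, 0.1719, 0.1857], E[r] = 0.2091, γ^t·E[r] = 0.137215, running G = 2.491459
t=5: π = [0.1250, 0.1694, 0.1563, 0.1916, 0.1722, 0.1855], E[r] = 0.2089, γ^t·E[r] = 0.123358, running G = 2.614817
t=6: π = [0.1250, 0.1694, 0.1563, 0.1917, 0.1721, 0.1856], E[r] = 0.2089, γ^t·E[r] = 0.111028, running G = 2.725845
t=7: π = [0.1250, 0.1694, 0.1563, 0.1916, 0.1722, 0.1856], E[r] = 0.2089, γ^t·E[r] = 0.099921, running G = 2.825766

G = 2.8258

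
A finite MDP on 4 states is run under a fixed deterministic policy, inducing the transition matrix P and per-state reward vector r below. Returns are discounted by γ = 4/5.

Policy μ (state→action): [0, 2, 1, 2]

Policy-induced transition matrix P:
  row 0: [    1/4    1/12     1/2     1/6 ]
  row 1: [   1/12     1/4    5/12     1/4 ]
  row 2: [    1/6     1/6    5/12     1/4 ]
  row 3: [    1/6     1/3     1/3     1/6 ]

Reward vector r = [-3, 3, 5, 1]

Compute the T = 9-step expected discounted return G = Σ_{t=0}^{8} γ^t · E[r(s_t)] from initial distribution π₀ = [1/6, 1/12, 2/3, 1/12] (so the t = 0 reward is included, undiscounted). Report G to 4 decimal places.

G = 11.1252

t=0: π = [0.1667, 0.0833, 0.6667, 0.0833], E[r] = 3.1667, γ^t·E[r] = 3.166667, running G = 3.166667
t=1: π = [0.1736, 0.1736, 0.4236, 0.2292], E[r] = 2.3472, γ^t·E[r] = 1.877778, running G = 5.044444
t=2: π = [0.1667, 0.2049, 0.4120, 0.2164], E[r] = 2.3912, γ^t·E[r] = 1.530370, running G = 6.574815
t=3: π = [0.1635, 0.2059, 0.4125, 0.2181], E[r] = 2.4080, γ^t·E[r] = 1.232889, running G = 7.807704
t=4: π = [0.1631, 0.2065, 0.4121, 0.2182], E[r] = 2.4090, γ^t·E[r] = 0.986746, running G = 8.794449
t=5: π = [0.1630, 0.2067, 0.4121, 0.2182], E[r] = 2.4094, γ^t·E[r] = 0.789519, running G = 9.583968
t=6: π = [0.1630, 0.2067, 0.4121, 0.2182], E[r] = 2.4095, γ^t·E[r] = 0.631632, running G = 10.215600
t=7: π = [0.1630, 0.2067, 0.4121, 0.2182], E[r] = 2.4095, γ^t·E[r] = 0.505308, running G = 10.720908
t=8: π = [0.1630, 0.2067, 0.4121, 0.2182], E[r] = 2.4095, γ^t·E[r] = 0.404247, running G = 11.125155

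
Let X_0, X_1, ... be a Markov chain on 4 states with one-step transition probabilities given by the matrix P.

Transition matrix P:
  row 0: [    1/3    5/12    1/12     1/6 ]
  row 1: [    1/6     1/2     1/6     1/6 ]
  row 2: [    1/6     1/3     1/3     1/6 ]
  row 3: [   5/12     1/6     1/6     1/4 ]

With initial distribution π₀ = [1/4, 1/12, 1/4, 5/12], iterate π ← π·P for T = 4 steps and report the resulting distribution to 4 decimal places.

π = [0.2551, 0.3891, 0.1740, 0.1818]

t=0: π = [0.2500, 0.0833, 0.2500, 0.4167]
t=1: π = [0.3125, 0.2986, 0.1875, 0.2014]
t=2: π = [0.2691, 0.3756, 0.1719, 0.1834]
t=3: π = [0.2574, 0.3878, 0.1729, 0.1820]
t=4: π = [0.2551, 0.3891, 0.1740, 0.1818]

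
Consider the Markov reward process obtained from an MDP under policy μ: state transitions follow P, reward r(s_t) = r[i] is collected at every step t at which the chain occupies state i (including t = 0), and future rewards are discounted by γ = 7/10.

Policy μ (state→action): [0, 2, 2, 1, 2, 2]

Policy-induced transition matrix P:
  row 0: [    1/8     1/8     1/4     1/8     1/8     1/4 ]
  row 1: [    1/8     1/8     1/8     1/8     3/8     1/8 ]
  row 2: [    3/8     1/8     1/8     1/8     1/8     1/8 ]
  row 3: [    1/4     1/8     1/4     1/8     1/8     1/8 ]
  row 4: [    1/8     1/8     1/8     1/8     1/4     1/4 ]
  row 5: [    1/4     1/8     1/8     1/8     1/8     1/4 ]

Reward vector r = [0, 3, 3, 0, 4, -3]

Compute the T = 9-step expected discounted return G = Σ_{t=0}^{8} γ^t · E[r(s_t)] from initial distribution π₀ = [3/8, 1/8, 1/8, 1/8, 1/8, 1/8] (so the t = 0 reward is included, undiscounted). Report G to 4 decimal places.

t=0: π = [0.3750, 0.1250, 0.1250, 0.1250, 0.1250, 0.1250], E[r] = 0.8750, γ^t·E[r] = 0.875000, running G = 0.875000
t=1: π = [0.1875, 0.1250, 0.1875, 0.1250, 0.1719, 0.2031], E[r] = 1.0156, γ^t·E[r] = 0.710938, running G = 1.585938
t=2: π = [0.2129, 0.1250, 0.1641, 0.1250, 0.1777, 0.1953], E[r] = 0.9922, γ^t·E[r] = 0.486172, running G = 2.072109
t=3: π = [0.2061, 0.1250, 0.1672, 0.1250, 0.1785, 0.1982], E[r] = 0.9958, γ^t·E[r] = 0.341576, running G = 2.413686
t=4: π = [0.2072, 0.1250, 0.1664, 0.1250, 0.1786, 0.1978], E[r] = 0.9948, γ^t·E[r] = 0.238862, running G = 2.652547
t=5: π = [0.2070, 0.1250, 0.1665, 0.1250, 0.1786, 0.1980], E[r] = 0.9950, γ^t·E[r] = 0.167230, running G = 2.819778
t=6: π = [0.2070, 0.1250, 0.1665, 0.1250, 0.1786, 0.1979], E[r] = 0.9950, γ^t·E[r] = 0.117057, running G = 2.936834
t=7: π = [0.2070, 0.1250, 0.1665, 0.1250, 0.1786, 0.1979], E[r] = 0.9950, γ^t·E[r] = 0.081940, running G = 3.018774
t=8: π = [0.2070, 0.1250, 0.1665, 0.1250, 0.1786, 0.1979], E[r] = 0.9950, γ^t·E[r] = 0.057358, running G = 3.076132

G = 3.0761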